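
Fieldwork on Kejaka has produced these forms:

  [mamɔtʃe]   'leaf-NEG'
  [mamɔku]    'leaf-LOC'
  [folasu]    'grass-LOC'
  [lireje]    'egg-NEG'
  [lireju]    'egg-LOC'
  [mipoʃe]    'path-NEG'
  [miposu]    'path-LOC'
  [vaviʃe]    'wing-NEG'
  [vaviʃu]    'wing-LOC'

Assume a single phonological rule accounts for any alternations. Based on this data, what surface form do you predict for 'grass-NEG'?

[folaʃe]

'path' shows [ʃ] ~ [s] at the end of the stem ([mipoʃe] vs [miposu]).
If /ʃ/ were underlying and a rule turned it into [s] before the LOC suffix, 'wing' would also alternate; but it has [ʃ] in both [vaviʃe] and [vaviʃu].
The underlying segment must be /s/; /k/ and /s/ become palato-alveolar [tʃ] and [ʃ] before a front vowel, yielding [ʃ] there.
From [folasu] the stem 'grass' is /folas/; before a front vowel this yields [folaʃe].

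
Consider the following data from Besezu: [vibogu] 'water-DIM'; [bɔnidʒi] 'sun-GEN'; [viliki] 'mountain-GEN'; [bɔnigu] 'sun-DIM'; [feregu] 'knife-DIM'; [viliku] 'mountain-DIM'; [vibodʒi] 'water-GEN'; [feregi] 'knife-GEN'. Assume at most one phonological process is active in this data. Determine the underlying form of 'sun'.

/bɔnidʒ/

In [bɔnigu] and [bɔnidʒi] the final segment of 'sun' alternates: [g] ~ [dʒ].
But 'knife' keeps [g] in both environments ([feregu], [feregi]), so there is no rule changing /g/ to [dʒ] before the GEN suffix.
The underlying segment must be /dʒ/; palato-alveolar /dʒ/ becomes [g] when no front vowel follows, yielding [g] there.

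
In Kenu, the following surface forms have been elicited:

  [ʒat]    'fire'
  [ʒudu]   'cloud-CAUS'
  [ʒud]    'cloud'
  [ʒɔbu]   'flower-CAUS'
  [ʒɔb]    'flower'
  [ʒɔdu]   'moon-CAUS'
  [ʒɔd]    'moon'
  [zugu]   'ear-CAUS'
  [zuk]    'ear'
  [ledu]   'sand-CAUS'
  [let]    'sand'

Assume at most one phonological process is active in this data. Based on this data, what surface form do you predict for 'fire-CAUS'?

[ʒadu]

In [ledu] and [let] the final segment of 'sand' alternates: [d] ~ [t].
If /d/ were underlying and a rule turned it into [t] in isolation, 'cloud' would also alternate; but it has [d] in both [ʒudu] and [ʒud].
The alternation reflects intervocalic voicing: voiceless stops become voiced between vowels. /t/ is underlying.
From [ʒat] the stem 'fire' is /ʒat/; between vowels this yields [ʒadu].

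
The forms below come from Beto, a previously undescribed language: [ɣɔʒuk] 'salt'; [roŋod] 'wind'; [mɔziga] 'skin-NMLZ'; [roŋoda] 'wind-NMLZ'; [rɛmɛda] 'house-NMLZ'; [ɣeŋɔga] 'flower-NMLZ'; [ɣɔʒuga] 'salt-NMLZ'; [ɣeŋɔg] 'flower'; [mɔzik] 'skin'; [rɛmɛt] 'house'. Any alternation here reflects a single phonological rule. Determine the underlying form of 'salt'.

In [ɣɔʒuga] and [ɣɔʒuk] the final segment of 'salt' alternates: [g] ~ [k].
But 'flower' keeps [g] in both environments ([ɣeŋɔga], [ɣeŋɔg]), so there is no rule changing /g/ to [k] in isolation.
So /k/ is underlying, and a rule of intervocalic voicing — voiceless stops become voiced between vowels — gives [g].
So 'salt' = /ɣɔʒuk/.

/ɣɔʒuk/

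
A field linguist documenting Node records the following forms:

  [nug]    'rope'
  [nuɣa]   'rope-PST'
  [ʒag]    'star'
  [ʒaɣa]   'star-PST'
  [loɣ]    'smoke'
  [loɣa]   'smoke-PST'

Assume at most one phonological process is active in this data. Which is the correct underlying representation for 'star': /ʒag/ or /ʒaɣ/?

/ʒag/

In [ʒag] and [ʒaɣa] the final segment of 'star' alternates: [g] ~ [ɣ].
Compare 'smoke', with invariant [ɣ] in [loɣ] and [loɣa]: an analysis with underlying /ɣ/ and a rule producing [g] in isolation would wrongly predict alternation here too.
The alternation reflects intervocalic spirantization: voiced stops become fricatives between vowels. /g/ is underlying.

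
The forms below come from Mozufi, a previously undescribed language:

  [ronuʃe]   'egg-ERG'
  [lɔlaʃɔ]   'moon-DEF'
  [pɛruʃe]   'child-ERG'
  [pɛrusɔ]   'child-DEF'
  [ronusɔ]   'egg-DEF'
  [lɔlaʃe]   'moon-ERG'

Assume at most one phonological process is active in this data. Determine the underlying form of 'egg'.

/ronus/

In [ronusɔ] and [ronuʃe] the final segment of 'egg' alternates: [s] ~ [ʃ].
But 'moon' keeps [ʃ] in both environments ([lɔlaʃɔ], [lɔlaʃe]), so there is no rule changing /ʃ/ to [s] before the DEF suffix.
Therefore /s/ is basic and [ʃ] is derived by palatalization before a front vowel (/s/ becomes palato-alveolar [ʃ] before a front vowel).
The underlying form of 'egg' is therefore /ronus/.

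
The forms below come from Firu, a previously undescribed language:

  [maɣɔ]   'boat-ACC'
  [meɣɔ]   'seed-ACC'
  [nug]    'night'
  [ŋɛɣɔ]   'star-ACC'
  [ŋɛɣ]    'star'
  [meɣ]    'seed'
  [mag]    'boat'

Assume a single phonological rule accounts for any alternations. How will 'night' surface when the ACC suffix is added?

'boat' shows [g] ~ [ɣ] at the end of the stem ([mag] vs [maɣɔ]).
The stem 'seed' ([meɣ], [meɣɔ]) shows [ɣ] unchanged in both environments, so [ɣ] cannot be basic with [g] derived in isolation.
Therefore /g/ is basic and [ɣ] is derived by intervocalic spirantization (voiced stops become fricatives between vowels).
From [nug] the stem 'night' is /nug/; between vowels this yields [nuɣɔ].

[nuɣɔ]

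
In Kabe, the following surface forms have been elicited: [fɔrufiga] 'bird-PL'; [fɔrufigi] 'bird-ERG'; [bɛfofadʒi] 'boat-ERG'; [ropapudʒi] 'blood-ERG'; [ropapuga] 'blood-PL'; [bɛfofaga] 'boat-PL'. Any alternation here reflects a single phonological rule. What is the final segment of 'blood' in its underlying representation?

The root 'blood' surfaces as [ropapudʒi] and [ropapuga], with a stem-final [dʒ] ~ [g] alternation.
If /g/ were underlying and a rule turned it into [dʒ] before the ERG suffix, 'bird' would also alternate; but it has [g] in both [fɔrufigi] and [fɔrufiga].
So /dʒ/ is underlying, and a rule of depalatalization — palato-alveolar /dʒ/ becomes [g] when no front vowel follows — gives [g].

/dʒ/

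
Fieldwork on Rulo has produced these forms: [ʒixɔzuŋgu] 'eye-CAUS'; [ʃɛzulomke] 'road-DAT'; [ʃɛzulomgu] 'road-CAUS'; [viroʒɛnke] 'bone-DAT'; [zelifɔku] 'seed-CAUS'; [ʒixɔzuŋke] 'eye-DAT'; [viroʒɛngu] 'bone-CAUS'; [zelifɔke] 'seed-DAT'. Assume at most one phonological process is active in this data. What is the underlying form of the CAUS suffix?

The CAUS suffix surfaces as [-gu] and [-ku], depending on the final segment of the stem.
The DAT suffix, which begins with [k], is invariant after every stem; so [k] is not altered by any rule here.
So the underlying form is /-gu/, and voiced stops become voiceless after a vowel.

/-gu/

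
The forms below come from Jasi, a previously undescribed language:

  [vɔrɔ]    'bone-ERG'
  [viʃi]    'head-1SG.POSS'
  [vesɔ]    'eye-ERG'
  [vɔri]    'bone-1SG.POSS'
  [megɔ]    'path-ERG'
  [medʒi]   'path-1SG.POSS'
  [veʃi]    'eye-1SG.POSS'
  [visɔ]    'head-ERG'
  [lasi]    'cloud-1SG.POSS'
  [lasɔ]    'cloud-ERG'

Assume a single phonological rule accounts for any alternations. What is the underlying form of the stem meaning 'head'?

The root 'head' surfaces as [visɔ] and [viʃi], with a stem-final [s] ~ [ʃ] alternation.
Compare 'cloud', with invariant [s] in [lasɔ] and [lasi]: an analysis with underlying /s/ and a rule producing [ʃ] before the 1SG.POSS suffix would wrongly predict alternation here too.
The alternation reflects depalatalization: palato-alveolar /dʒ/ and /ʃ/ become [g] and [s] when no front vowel follows. /ʃ/ is underlying.
The underlying form of 'head' is therefore /viʃ/.

/viʃ/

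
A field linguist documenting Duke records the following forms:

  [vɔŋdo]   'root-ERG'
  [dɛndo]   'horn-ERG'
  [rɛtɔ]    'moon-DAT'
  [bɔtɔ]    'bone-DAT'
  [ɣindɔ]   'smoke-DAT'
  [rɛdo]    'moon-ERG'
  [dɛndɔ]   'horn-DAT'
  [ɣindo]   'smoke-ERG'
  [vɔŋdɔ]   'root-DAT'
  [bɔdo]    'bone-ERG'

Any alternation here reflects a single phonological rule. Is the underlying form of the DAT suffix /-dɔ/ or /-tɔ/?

The DAT suffix surfaces as [-dɔ] and [-tɔ], depending on the final segment of the stem.
By contrast the ERG suffix keeps its initial [d] throughout — that segment must be underlying.
The DAT suffix is therefore /-tɔ/ underlyingly, with post-nasal voicing: voiceless stops become voiced after a nasal.

/-tɔ/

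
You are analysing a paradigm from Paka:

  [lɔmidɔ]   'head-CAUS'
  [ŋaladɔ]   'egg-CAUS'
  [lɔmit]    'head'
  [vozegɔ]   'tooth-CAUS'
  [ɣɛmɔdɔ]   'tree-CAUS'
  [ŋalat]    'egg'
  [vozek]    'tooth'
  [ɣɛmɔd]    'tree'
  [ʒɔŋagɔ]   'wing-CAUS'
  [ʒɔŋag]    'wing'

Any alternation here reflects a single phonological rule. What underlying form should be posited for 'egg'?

The root 'egg' surfaces as [ŋalat] and [ŋaladɔ], with a stem-final [t] ~ [d] alternation.
If /d/ were underlying and a rule turned it into [t] in isolation, 'tree' would also alternate; but it has [d] in both [ɣɛmɔd] and [ɣɛmɔdɔ].
Therefore /t/ is basic and [d] is derived by intervocalic voicing (voiceless stops become voiced between vowels).

/ŋalat/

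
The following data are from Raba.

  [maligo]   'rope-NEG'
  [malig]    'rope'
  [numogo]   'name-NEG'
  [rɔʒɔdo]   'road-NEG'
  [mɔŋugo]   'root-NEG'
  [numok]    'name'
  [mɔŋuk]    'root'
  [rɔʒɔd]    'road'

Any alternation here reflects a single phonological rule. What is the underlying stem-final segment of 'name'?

/k/

In [numok] and [numogo] the final segment of 'name' alternates: [k] ~ [g].
But 'rope' keeps [g] in both environments ([malig], [maligo]), so there is no rule changing /g/ to [k] in isolation.
The underlying segment must be /k/; voiceless stops become voiced between vowels, yielding [g] there.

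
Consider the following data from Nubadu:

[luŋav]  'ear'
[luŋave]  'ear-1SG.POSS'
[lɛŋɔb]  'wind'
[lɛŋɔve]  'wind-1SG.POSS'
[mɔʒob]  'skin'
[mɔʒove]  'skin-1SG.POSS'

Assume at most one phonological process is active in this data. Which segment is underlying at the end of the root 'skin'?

/b/

The stem for 'skin' ends in [b] in [mɔʒob] but [v] in [mɔʒove].
But 'ear' keeps [v] in both environments ([luŋav], [luŋave]), so there is no rule changing /v/ to [b] in isolation.
So /b/ is underlying, and a rule of intervocalic spirantization — voiced stops become fricatives between vowels — gives [v].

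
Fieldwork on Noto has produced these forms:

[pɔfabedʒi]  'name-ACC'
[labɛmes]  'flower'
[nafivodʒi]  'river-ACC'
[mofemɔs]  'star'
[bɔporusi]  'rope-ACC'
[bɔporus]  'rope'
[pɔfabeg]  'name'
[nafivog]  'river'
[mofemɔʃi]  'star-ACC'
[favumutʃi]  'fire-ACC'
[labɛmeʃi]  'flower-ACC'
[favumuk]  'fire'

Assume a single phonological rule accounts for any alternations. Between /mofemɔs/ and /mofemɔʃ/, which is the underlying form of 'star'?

The root 'star' surfaces as [mofemɔs] and [mofemɔʃi], with a stem-final [s] ~ [ʃ] alternation.
If /s/ were underlying and a rule turned it into [ʃ] before the ACC suffix, 'rope' would also alternate; but it has [s] in both [bɔporus] and [bɔporusi].
The alternation reflects depalatalization: palato-alveolar /tʃ/, /dʒ/ and /ʃ/ become [k], [g] and [s] when no front vowel follows. /ʃ/ is underlying.

/mofemɔʃ/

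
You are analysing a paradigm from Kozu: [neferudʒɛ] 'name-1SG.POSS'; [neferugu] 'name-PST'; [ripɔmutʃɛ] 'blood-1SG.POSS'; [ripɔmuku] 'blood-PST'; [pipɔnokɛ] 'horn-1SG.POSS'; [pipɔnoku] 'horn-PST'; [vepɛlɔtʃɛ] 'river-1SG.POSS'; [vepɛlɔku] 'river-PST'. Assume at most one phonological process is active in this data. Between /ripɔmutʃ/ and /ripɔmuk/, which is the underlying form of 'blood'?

/ripɔmutʃ/

In [ripɔmutʃɛ] and [ripɔmuku] the final segment of 'blood' alternates: [tʃ] ~ [k].
But 'horn' keeps [k] in both environments ([pipɔnokɛ], [pipɔnoku]), so there is no rule changing /k/ to [tʃ] before the 1SG.POSS suffix.
So /tʃ/ is underlying, and a rule of depalatalization — palato-alveolar /tʃ/ and /dʒ/ become [k] and [g] when no front vowel follows — gives [k].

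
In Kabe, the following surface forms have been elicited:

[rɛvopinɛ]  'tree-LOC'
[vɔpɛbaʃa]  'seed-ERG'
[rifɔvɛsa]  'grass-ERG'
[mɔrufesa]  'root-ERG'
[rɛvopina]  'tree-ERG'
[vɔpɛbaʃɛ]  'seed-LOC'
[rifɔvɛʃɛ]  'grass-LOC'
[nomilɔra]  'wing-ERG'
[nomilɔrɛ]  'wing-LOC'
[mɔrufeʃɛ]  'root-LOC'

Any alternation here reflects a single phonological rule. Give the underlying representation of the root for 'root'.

In [mɔrufeʃɛ] and [mɔrufesa] the final segment of 'root' alternates: [ʃ] ~ [s].
But 'seed' keeps [ʃ] in both environments ([vɔpɛbaʃɛ], [vɔpɛbaʃa]), so there is no rule changing /ʃ/ to [s] before the ERG suffix.
The alternation reflects palatalization before a front vowel: /s/ becomes palato-alveolar [ʃ] before a front vowel. /s/ is underlying.

/mɔrufes/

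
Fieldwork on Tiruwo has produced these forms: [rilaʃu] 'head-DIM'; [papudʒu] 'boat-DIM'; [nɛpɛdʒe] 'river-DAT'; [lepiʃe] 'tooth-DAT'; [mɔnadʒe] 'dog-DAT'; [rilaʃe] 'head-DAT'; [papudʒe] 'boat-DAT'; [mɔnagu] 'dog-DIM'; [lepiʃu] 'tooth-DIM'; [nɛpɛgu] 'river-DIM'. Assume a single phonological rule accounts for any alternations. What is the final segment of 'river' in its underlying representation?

The root 'river' surfaces as [nɛpɛgu] and [nɛpɛdʒe], with a stem-final [g] ~ [dʒ] alternation.
Compare 'boat', with invariant [dʒ] in [papudʒu] and [papudʒe]: an analysis with underlying /dʒ/ and a rule producing [g] before the DIM suffix would wrongly predict alternation here too.
The alternation reflects palatalization before a front vowel: /g/ becomes palato-alveolar [dʒ] before a front vowel. /g/ is underlying.

/g/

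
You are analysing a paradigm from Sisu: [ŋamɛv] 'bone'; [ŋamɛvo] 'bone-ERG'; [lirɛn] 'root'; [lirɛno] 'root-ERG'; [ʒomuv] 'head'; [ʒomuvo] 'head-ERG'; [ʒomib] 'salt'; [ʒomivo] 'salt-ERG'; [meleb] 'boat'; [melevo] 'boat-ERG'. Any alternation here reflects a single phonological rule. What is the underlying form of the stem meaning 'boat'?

The root 'boat' surfaces as [meleb] and [melevo], with a stem-final [b] ~ [v] alternation.
If /v/ were underlying and a rule turned it into [b] in isolation, 'head' would also alternate; but it has [v] in both [ʒomuv] and [ʒomuvo].
So /b/ is underlying, and a rule of intervocalic spirantization — voiced stops become fricatives between vowels — gives [v].
So 'boat' = /meleb/.

/meleb/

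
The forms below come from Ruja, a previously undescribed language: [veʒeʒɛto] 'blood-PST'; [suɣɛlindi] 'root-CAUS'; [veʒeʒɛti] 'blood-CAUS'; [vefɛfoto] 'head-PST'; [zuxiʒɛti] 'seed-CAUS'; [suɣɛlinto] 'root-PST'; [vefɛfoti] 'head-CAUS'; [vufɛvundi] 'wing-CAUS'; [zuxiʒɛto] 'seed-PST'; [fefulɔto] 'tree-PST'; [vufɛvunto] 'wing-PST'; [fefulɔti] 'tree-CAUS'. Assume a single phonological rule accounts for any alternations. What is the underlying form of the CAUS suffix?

The CAUS suffix surfaces as [-di] and [-ti], depending on the final segment of the stem.
The PST suffix, which begins with [t], is invariant after every stem; so [t] is not altered by any rule here.
So the underlying form is /-di/, and voiced stops become voiceless after a vowel.

/-di/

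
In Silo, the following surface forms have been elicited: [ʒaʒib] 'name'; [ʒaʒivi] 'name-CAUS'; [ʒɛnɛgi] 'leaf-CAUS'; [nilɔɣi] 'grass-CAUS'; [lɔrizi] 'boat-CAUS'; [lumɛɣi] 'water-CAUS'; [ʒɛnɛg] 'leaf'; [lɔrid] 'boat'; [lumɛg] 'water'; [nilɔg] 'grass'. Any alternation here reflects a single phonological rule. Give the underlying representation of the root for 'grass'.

The stem for 'grass' ends in [ɣ] in [nilɔɣi] but [g] in [nilɔg].
Compare 'leaf', with invariant [g] in [ʒɛnɛgi] and [ʒɛnɛg]: an analysis with underlying /g/ and a rule producing [ɣ] before the CAUS suffix would wrongly predict alternation here too.
The alternation reflects word-final hardening: voiced fricatives become stops word-finally. /ɣ/ is underlying.
The underlying form of 'grass' is therefore /nilɔɣ/.

/nilɔɣ/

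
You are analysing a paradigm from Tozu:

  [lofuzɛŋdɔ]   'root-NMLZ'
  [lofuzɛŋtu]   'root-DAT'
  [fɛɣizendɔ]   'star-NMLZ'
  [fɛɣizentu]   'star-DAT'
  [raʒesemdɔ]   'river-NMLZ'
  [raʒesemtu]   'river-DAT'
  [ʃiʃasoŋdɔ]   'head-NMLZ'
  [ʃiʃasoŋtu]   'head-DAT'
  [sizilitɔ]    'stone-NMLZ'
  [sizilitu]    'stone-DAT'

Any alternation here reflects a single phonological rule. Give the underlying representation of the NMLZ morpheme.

/-dɔ/

The NMLZ morpheme has two allomorphs, [-dɔ] and [-tɔ].
By contrast the DAT suffix keeps its initial [t] throughout — that segment must be underlying.
The NMLZ suffix is therefore /-dɔ/ underlyingly, with post-vocalic devoicing: voiced stops become voiceless after a vowel.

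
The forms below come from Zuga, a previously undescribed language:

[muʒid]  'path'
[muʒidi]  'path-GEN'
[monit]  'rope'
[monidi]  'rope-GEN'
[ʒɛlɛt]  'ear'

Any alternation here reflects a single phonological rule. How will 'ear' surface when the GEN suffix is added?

[ʒɛlɛdi]

The root 'rope' surfaces as [monit] and [monidi], with a stem-final [t] ~ [d] alternation.
Compare 'path', with invariant [d] in [muʒid] and [muʒidi]: an analysis with underlying /d/ and a rule producing [t] in isolation would wrongly predict alternation here too.
Therefore /t/ is basic and [d] is derived by intervocalic voicing (voiceless stops become voiced between vowels).
From [ʒɛlɛt] the stem 'ear' is /ʒɛlɛt/; between vowels this yields [ʒɛlɛdi].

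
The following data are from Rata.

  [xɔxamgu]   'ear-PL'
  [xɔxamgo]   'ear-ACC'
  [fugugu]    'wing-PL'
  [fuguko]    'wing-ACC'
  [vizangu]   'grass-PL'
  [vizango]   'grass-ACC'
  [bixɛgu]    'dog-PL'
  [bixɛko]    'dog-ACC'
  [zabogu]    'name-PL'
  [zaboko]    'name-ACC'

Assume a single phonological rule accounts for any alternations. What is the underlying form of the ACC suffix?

/-ko/

The ACC suffix surfaces as [-go] and [-ko], depending on the final segment of the stem.
By contrast the PL suffix keeps its initial [g] throughout — that segment must be underlying.
The ACC suffix is therefore /-ko/ underlyingly, with post-nasal voicing: voiceless stops become voiced after a nasal.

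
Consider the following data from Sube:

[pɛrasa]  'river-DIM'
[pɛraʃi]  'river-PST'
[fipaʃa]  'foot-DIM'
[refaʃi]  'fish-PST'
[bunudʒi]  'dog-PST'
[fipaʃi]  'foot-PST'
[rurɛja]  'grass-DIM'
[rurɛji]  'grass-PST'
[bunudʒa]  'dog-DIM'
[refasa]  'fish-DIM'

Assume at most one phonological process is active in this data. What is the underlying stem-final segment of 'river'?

/s/

The root 'river' surfaces as [pɛrasa] and [pɛraʃi], with a stem-final [s] ~ [ʃ] alternation.
If /ʃ/ were underlying and a rule turned it into [s] before the DIM suffix, 'foot' would also alternate; but it has [ʃ] in both [fipaʃa] and [fipaʃi].
The alternation reflects palatalization before a front vowel: /s/ becomes palato-alveolar [ʃ] before a front vowel. /s/ is underlying.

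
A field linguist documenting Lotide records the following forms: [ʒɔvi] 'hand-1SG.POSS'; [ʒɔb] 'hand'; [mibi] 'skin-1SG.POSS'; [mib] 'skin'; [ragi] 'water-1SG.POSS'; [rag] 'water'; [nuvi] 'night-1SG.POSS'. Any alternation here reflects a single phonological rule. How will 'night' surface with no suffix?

'hand' shows [v] ~ [b] at the end of the stem ([ʒɔvi] vs [ʒɔb]).
But 'skin' keeps [b] in both environments ([mibi], [mib]), so there is no rule changing /b/ to [v] before the 1SG.POSS suffix.
Therefore /v/ is basic and [b] is derived by word-final hardening (voiced fricatives become stops word-finally).
The one attested form of 'night', [nuvi], shows underlying /nuv/. Applying the same rule word-finally gives [nub].

[nub]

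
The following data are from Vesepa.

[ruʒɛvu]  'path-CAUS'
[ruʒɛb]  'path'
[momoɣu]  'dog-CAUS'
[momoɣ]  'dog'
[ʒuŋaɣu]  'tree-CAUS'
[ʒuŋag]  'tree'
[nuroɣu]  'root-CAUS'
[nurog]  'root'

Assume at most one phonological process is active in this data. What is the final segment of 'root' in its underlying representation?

The root 'root' surfaces as [nuroɣu] and [nurog], with a stem-final [ɣ] ~ [g] alternation.
But 'dog' keeps [ɣ] in both environments ([momoɣu], [momoɣ]), so there is no rule changing /ɣ/ to [g] in isolation.
The alternation reflects intervocalic spirantization: voiced stops become fricatives between vowels. /g/ is underlying.

/g/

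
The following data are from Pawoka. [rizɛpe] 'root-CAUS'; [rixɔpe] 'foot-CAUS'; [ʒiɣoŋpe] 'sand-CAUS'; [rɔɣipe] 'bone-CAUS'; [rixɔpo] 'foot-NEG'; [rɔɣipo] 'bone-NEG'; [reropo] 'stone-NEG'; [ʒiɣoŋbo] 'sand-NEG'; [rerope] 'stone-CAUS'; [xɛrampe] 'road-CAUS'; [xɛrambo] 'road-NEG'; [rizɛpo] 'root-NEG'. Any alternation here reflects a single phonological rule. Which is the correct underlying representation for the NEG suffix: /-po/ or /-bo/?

/-bo/

The NEG morpheme has two allomorphs, [-bo] and [-po].
By contrast the CAUS suffix keeps its initial [p] throughout — that segment must be underlying.
So the underlying form is /-bo/, and voiced stops become voiceless after a vowel.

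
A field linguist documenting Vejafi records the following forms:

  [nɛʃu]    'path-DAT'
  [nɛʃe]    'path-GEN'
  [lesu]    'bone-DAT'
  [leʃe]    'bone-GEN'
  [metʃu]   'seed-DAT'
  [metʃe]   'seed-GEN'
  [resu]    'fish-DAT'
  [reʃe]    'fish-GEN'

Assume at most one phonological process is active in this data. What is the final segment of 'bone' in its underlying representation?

/s/

In [lesu] and [leʃe] the final segment of 'bone' alternates: [s] ~ [ʃ].
Compare 'path', with invariant [ʃ] in [nɛʃu] and [nɛʃe]: an analysis with underlying /ʃ/ and a rule producing [s] before the DAT suffix would wrongly predict alternation here too.
The alternation reflects palatalization before a front vowel: /s/ becomes palato-alveolar [ʃ] before a front vowel. /s/ is underlying.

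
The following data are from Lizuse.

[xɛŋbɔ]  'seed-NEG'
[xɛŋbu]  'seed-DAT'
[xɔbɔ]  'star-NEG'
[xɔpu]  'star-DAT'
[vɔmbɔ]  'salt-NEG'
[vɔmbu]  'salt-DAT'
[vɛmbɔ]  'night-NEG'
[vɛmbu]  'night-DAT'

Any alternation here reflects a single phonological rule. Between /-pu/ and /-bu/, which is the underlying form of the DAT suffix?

The DAT morpheme has two allomorphs, [-bu] and [-pu].
By contrast the NEG suffix keeps its initial [b] throughout — that segment must be underlying.
So the underlying form is /-pu/, and voiceless stops become voiced after a nasal.

/-pu/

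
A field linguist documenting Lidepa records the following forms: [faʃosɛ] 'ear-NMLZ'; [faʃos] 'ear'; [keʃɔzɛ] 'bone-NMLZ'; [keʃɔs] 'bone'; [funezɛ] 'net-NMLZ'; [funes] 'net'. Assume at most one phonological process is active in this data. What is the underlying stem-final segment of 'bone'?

The root 'bone' surfaces as [keʃɔzɛ] and [keʃɔs], with a stem-final [z] ~ [s] alternation.
But 'ear' keeps [s] in both environments ([faʃosɛ], [faʃos]), so there is no rule changing /s/ to [z] before the NMLZ suffix.
The alternation reflects word-final obstruent devoicing: voiced obstruents become voiceless word-finally. /z/ is underlying.

/z/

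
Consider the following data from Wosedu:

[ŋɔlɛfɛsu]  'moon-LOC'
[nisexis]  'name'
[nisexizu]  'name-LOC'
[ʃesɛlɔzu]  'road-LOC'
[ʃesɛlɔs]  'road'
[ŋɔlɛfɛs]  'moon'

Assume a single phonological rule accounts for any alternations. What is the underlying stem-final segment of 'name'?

The stem for 'name' ends in [z] in [nisexizu] but [s] in [nisexis].
If /s/ were underlying and a rule turned it into [z] before the LOC suffix, 'moon' would also alternate; but it has [s] in both [ŋɔlɛfɛsu] and [ŋɔlɛfɛs].
So /z/ is underlying, and a rule of word-final obstruent devoicing — voiced obstruents become voiceless word-finally — gives [s].

/z/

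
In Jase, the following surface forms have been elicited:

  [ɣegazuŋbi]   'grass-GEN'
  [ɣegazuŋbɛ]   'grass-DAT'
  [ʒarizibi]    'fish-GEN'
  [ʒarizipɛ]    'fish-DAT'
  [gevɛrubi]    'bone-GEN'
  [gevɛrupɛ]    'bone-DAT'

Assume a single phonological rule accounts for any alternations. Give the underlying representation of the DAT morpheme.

The DAT suffix surfaces as [-bɛ] and [-pɛ], depending on the final segment of the stem.
By contrast the GEN suffix keeps its initial [b] throughout — that segment must be underlying.
The DAT suffix is therefore /-pɛ/ underlyingly, with post-nasal voicing: voiceless stops become voiced after a nasal.

/-pɛ/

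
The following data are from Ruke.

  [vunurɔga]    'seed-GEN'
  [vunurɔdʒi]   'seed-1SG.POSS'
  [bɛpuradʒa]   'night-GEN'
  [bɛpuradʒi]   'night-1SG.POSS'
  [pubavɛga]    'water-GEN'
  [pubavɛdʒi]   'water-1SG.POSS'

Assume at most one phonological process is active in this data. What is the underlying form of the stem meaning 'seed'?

The stem for 'seed' ends in [g] in [vunurɔga] but [dʒ] in [vunurɔdʒi].
The stem 'night' ([bɛpuradʒa], [bɛpuradʒi]) shows [dʒ] unchanged in both environments, so [dʒ] cannot be basic with [g] derived before the GEN suffix.
Therefore /g/ is basic and [dʒ] is derived by palatalization before a front vowel (/g/ becomes palato-alveolar [dʒ] before a front vowel).

/vunurɔg/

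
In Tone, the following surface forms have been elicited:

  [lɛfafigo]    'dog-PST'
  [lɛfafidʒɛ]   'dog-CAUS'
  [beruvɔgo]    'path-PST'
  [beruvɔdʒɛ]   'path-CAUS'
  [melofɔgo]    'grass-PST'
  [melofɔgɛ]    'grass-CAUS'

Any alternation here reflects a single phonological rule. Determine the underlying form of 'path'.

The root 'path' surfaces as [beruvɔgo] and [beruvɔdʒɛ], with a stem-final [g] ~ [dʒ] alternation.
But 'grass' keeps [g] in both environments ([melofɔgo], [melofɔgɛ]), so there is no rule changing /g/ to [dʒ] before the CAUS suffix.
The alternation reflects depalatalization: palato-alveolar /dʒ/ becomes [g] when no front vowel follows. /dʒ/ is underlying.

/beruvɔdʒ/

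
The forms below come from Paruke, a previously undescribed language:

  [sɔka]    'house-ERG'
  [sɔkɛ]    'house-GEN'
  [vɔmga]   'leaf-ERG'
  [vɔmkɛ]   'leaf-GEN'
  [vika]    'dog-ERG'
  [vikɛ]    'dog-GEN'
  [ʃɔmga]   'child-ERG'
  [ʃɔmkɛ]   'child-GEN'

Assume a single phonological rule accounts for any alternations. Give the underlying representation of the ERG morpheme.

The ERG morpheme has two allomorphs, [-ga] and [-ka].
By contrast the GEN suffix keeps its initial [k] throughout — that segment must be underlying.
So the underlying form is /-ga/, and voiced stops become voiceless after a vowel.

/-ga/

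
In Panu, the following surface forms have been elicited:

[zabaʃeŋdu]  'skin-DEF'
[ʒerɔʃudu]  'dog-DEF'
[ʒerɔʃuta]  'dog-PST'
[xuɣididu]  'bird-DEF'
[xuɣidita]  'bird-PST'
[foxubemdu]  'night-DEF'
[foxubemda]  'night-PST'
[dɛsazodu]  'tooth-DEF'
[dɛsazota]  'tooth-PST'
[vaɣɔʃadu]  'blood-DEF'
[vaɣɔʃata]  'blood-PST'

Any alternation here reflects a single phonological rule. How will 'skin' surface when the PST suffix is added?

The PST morpheme has two allomorphs, [-da] and [-ta].
The DEF suffix, which begins with [d], is invariant after every stem; so [d] is not altered by any rule here.
So the underlying form is /-ta/, and voiceless stops become voiced after a nasal.
After 'skin', which ends in a nasal, the suffix surfaces as [-da], giving [zabaʃeŋda].

[zabaʃeŋda]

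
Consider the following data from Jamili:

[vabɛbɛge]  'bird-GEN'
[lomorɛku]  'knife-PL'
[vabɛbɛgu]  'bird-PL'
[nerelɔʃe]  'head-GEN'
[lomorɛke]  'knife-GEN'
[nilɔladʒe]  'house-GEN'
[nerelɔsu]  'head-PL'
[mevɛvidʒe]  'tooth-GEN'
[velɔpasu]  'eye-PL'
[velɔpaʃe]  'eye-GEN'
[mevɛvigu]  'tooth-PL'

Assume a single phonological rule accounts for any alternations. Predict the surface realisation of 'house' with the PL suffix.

[nilɔlagu]

'tooth' shows [g] ~ [dʒ] at the end of the stem ([mevɛvigu] vs [mevɛvidʒe]).
The stem 'bird' ([vabɛbɛgu], [vabɛbɛge]) shows [g] unchanged in both environments, so [g] cannot be basic with [dʒ] derived before the GEN suffix.
So /dʒ/ is underlying, and a rule of depalatalization — palato-alveolar /dʒ/ and /ʃ/ become [g] and [s] when no front vowel follows — gives [g].
The one attested form of 'house', [nilɔladʒe], shows underlying /nilɔladʒ/. Applying the same rule when no front vowel follows gives [nilɔlagu].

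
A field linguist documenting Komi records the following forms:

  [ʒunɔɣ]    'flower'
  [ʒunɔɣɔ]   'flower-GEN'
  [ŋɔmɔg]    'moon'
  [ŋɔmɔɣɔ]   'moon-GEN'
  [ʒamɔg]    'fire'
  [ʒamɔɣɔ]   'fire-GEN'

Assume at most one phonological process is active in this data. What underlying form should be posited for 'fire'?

In [ʒamɔg] and [ʒamɔɣɔ] the final segment of 'fire' alternates: [g] ~ [ɣ].
If /ɣ/ were underlying and a rule turned it into [g] in isolation, 'flower' would also alternate; but it has [ɣ] in both [ʒunɔɣ] and [ʒunɔɣɔ].
The alternation reflects intervocalic spirantization: voiced stops become fricatives between vowels. /g/ is underlying.
So 'fire' = /ʒamɔg/.

/ʒamɔg/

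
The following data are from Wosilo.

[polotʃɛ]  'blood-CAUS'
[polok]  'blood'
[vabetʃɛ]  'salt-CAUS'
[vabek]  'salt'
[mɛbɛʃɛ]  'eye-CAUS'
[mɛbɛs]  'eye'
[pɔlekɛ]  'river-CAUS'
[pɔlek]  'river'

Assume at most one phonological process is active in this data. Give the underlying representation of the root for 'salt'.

In [vabetʃɛ] and [vabek] the final segment of 'salt' alternates: [tʃ] ~ [k].
The stem 'river' ([pɔlekɛ], [pɔlek]) shows [k] unchanged in both environments, so [k] cannot be basic with [tʃ] derived before the CAUS suffix.
So /tʃ/ is underlying, and a rule of depalatalization — palato-alveolar /tʃ/ and /ʃ/ become [k] and [s] when no front vowel follows — gives [k].
Hence 'salt' is /vabetʃ/ underlyingly.

/vabetʃ/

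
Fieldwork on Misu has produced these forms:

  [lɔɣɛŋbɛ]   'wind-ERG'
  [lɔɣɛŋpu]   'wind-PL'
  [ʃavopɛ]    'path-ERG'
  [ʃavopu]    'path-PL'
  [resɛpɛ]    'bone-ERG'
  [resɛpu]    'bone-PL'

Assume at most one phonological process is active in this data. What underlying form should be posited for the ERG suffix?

The ERG morpheme has two allomorphs, [-bɛ] and [-pɛ].
The PL suffix, which begins with [p], is invariant after every stem; so [p] is not altered by any rule here.
The ERG suffix is therefore /-bɛ/ underlyingly, with post-vocalic devoicing: voiced stops become voiceless after a vowel.

/-bɛ/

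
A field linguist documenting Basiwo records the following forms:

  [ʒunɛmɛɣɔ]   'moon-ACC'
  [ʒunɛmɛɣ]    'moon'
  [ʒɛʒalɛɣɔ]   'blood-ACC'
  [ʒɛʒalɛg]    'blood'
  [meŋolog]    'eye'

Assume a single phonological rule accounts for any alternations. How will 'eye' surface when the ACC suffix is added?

[meŋoloɣɔ]

'blood' shows [ɣ] ~ [g] at the end of the stem ([ʒɛʒalɛɣɔ] vs [ʒɛʒalɛg]).
The stem 'moon' ([ʒunɛmɛɣɔ], [ʒunɛmɛɣ]) shows [ɣ] unchanged in both environments, so [ɣ] cannot be basic with [g] derived in isolation.
So /g/ is underlying, and a rule of intervocalic spirantization — voiced stops become fricatives between vowels — gives [ɣ].
From [meŋolog] the stem 'eye' is /meŋolog/; between vowels this yields [meŋoloɣɔ].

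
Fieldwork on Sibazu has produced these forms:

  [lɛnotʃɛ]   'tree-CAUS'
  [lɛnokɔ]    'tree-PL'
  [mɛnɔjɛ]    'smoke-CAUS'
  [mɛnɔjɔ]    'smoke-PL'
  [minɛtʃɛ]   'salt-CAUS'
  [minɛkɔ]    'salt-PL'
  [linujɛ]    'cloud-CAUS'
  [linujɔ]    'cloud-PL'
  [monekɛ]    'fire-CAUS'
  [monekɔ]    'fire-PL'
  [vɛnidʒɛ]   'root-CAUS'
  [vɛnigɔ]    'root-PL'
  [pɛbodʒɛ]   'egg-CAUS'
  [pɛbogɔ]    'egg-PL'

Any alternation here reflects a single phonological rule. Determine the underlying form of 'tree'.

'tree' shows [tʃ] ~ [k] at the end of the stem ([lɛnotʃɛ] vs [lɛnokɔ]).
Compare 'fire', with invariant [k] in [monekɛ] and [monekɔ]: an analysis with underlying /k/ and a rule producing [tʃ] before the CAUS suffix would wrongly predict alternation here too.
The alternation reflects depalatalization: palato-alveolar /tʃ/ and /dʒ/ become [k] and [g] when no front vowel follows. /tʃ/ is underlying.

/lɛnotʃ/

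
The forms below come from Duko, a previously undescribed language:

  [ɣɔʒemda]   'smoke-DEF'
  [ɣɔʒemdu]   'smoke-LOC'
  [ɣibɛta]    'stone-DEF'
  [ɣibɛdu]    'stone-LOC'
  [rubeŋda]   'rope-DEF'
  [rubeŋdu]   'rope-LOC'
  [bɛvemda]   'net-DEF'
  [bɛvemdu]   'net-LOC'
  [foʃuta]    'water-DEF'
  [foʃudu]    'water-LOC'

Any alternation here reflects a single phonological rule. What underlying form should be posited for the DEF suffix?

The DEF suffix surfaces as [-da] and [-ta], depending on the final segment of the stem.
The LOC suffix, which begins with [d], is invariant after every stem; so [d] is not altered by any rule here.
The DEF suffix is therefore /-ta/ underlyingly, with post-nasal voicing: voiceless stops become voiced after a nasal.

/-ta/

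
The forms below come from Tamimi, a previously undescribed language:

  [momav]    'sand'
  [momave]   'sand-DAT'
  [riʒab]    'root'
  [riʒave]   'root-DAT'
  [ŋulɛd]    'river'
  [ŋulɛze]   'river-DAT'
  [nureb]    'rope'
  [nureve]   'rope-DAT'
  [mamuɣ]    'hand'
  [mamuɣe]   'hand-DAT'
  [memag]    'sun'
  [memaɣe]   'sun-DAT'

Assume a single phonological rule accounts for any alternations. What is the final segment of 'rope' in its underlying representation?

In [nureb] and [nureve] the final segment of 'rope' alternates: [b] ~ [v].
Compare 'sand', with invariant [v] in [momav] and [momave]: an analysis with underlying /v/ and a rule producing [b] in isolation would wrongly predict alternation here too.
The underlying segment must be /b/; voiced stops become fricatives between vowels, yielding [v] there.

/b/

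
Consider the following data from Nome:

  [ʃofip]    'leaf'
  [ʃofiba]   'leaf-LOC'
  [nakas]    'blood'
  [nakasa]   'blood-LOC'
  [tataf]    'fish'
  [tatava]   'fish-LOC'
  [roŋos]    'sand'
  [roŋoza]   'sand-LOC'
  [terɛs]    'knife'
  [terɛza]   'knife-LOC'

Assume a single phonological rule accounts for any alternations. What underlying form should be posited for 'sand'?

The root 'sand' surfaces as [roŋos] and [roŋoza], with a stem-final [s] ~ [z] alternation.
If /s/ were underlying and a rule turned it into [z] before the LOC suffix, 'blood' would also alternate; but it has [s] in both [nakas] and [nakasa].
The alternation reflects word-final obstruent devoicing: voiced obstruents become voiceless word-finally. /z/ is underlying.
Hence 'sand' is /roŋoz/ underlyingly.

/roŋoz/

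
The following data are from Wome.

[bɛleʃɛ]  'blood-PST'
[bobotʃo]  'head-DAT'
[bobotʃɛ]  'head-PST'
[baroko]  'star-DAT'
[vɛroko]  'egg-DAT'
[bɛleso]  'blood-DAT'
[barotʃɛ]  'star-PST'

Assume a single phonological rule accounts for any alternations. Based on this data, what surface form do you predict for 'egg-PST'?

[vɛrotʃɛ]

The root 'star' surfaces as [barotʃɛ] and [baroko], with a stem-final [tʃ] ~ [k] alternation.
If /tʃ/ were underlying and a rule turned it into [k] before the DAT suffix, 'head' would also alternate; but it has [tʃ] in both [bobotʃɛ] and [bobotʃo].
The underlying segment must be /k/; /k/ and /s/ become palato-alveolar [tʃ] and [ʃ] before a front vowel, yielding [tʃ] there.
From [vɛroko] the stem 'egg' is /vɛrok/; before a front vowel this yields [vɛrotʃɛ].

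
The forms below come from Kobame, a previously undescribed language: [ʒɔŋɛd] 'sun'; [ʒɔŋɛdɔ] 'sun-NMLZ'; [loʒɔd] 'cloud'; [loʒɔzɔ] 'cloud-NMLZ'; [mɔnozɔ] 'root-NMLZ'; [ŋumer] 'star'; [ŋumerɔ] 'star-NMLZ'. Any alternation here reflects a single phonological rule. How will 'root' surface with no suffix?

[mɔnod]

The root 'cloud' surfaces as [loʒɔd] and [loʒɔzɔ], with a stem-final [d] ~ [z] alternation.
But 'sun' keeps [d] in both environments ([ʒɔŋɛd], [ʒɔŋɛdɔ]), so there is no rule changing /d/ to [z] before the NMLZ suffix.
The underlying segment must be /z/; voiced fricatives become stops word-finally, yielding [d] there.
From [mɔnozɔ] the stem 'root' is /mɔnoz/; word-finally this yields [mɔnod].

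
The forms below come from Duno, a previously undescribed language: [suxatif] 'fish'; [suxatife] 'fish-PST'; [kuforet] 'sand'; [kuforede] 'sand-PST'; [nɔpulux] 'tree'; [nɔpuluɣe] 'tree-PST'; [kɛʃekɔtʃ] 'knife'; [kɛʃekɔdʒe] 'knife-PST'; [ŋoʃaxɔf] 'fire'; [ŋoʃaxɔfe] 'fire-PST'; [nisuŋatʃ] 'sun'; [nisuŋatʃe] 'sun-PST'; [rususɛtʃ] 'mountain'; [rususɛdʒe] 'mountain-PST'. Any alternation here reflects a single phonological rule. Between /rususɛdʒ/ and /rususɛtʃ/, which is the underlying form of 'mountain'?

In [rususɛtʃ] and [rususɛdʒe] the final segment of 'mountain' alternates: [tʃ] ~ [dʒ].
But 'sun' keeps [tʃ] in both environments ([nisuŋatʃ], [nisuŋatʃe]), so there is no rule changing /tʃ/ to [dʒ] before the PST suffix.
So /dʒ/ is underlying, and a rule of word-final obstruent devoicing — voiced obstruents become voiceless word-finally — gives [tʃ].

/rususɛdʒ/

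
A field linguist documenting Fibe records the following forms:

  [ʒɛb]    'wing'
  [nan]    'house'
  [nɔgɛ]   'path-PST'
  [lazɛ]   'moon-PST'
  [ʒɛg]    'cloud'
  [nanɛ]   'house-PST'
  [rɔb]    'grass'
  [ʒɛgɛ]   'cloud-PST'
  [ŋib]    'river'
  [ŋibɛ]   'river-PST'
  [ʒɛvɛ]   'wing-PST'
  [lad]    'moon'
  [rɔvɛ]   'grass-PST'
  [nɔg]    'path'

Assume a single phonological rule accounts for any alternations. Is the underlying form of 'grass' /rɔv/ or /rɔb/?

In [rɔb] and [rɔvɛ] the final segment of 'grass' alternates: [b] ~ [v].
If /b/ were underlying and a rule turned it into [v] before the PST suffix, 'river' would also alternate; but it has [b] in both [ŋib] and [ŋibɛ].
So /v/ is underlying, and a rule of word-final hardening — voiced fricatives become stops word-finally — gives [b].

/rɔv/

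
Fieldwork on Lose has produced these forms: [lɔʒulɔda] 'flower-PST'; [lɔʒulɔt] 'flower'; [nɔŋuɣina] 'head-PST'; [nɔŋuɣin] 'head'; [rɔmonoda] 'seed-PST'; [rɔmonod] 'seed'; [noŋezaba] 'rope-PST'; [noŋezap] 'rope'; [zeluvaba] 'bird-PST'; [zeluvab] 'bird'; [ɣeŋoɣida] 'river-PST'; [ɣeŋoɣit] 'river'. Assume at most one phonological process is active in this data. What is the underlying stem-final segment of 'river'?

'river' shows [d] ~ [t] at the end of the stem ([ɣeŋoɣida] vs [ɣeŋoɣit]).
The stem 'seed' ([rɔmonoda], [rɔmonod]) shows [d] unchanged in both environments, so [d] cannot be basic with [t] derived in isolation.
So /t/ is underlying, and a rule of intervocalic voicing — voiceless stops become voiced between vowels — gives [d].

/t/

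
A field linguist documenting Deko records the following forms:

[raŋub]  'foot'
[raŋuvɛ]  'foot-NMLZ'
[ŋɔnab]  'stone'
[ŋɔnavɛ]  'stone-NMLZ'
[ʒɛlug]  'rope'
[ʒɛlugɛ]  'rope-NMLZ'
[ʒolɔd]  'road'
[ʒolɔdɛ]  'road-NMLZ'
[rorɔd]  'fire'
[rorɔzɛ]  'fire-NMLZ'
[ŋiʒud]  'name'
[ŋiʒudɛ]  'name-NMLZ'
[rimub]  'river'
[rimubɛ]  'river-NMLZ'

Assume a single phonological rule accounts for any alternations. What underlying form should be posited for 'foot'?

The root 'foot' surfaces as [raŋub] and [raŋuvɛ], with a stem-final [b] ~ [v] alternation.
If /b/ were underlying and a rule turned it into [v] before the NMLZ suffix, 'river' would also alternate; but it has [b] in both [rimub] and [rimubɛ].
The underlying segment must be /v/; voiced fricatives become stops word-finally, yielding [b] there.

/raŋuv/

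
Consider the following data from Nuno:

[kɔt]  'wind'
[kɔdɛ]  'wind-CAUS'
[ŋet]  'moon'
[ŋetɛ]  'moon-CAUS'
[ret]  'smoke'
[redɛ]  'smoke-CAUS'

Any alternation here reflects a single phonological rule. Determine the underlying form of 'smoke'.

/red/

In [ret] and [redɛ] the final segment of 'smoke' alternates: [t] ~ [d].
The stem 'moon' ([ŋet], [ŋetɛ]) shows [t] unchanged in both environments, so [t] cannot be basic with [d] derived before the CAUS suffix.
So /d/ is underlying, and a rule of word-final obstruent devoicing — voiced obstruents become voiceless word-finally — gives [t].
Hence 'smoke' is /red/ underlyingly.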